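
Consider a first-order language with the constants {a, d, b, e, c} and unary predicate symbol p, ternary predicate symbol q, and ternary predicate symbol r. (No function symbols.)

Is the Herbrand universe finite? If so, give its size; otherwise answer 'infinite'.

5

There are no function symbols, so every ground term is one of the 5 constants.
The Herbrand universe is {a, d, b, e, c}, which is finite with 5 elements.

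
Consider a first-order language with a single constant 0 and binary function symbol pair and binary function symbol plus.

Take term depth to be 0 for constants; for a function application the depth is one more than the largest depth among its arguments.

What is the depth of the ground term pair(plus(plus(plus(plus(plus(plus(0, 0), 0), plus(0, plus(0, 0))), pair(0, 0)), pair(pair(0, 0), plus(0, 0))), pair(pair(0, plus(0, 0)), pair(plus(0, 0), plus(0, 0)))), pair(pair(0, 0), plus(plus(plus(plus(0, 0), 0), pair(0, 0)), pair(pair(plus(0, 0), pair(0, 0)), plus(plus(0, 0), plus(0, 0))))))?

depth(plus(0, 0)) = 1 + max(0, 0) = 1
depth(plus(plus(0, 0), 0)) = 1 + max(1, 0) = 2
depth(plus(0, plus(0, 0))) = 1 + max(0, 1) = 2
depth(plus(plus(plus(0, 0), 0), plus(0, plus(0, 0)))) = 1 + max(2, 2) = 3
depth(pair(0, 0)) = 1 + max(0, 0) = 1
depth(plus(plus(plus(plus(0, 0), 0), plus(0, plus(0, 0))), pair(0, 0))) = 1 + max(3, 1) = 4
depth(pair(pair(0, 0), plus(0, 0))) = 1 + max(1, 1) = 2
depth(plus(plus(plus(plus(plus(0, 0), 0), plus(0, plus(0, 0))), pair(0, 0)), pair(pair(0, 0), plus(0, 0)))) = 1 + max(4, 2) = 5
depth(pair(0, plus(0, 0))) = 1 + max(0, 1) = 2
depth(pair(plus(0, 0), plus(0, 0))) = 1 + max(1, 1) = 2
depth(pair(pair(0, plus(0, 0)), pair(plus(0, 0), plus(0, 0)))) = 1 + max(2, 2) = 3
depth(plus(plus(plus(plus(plus(plus(0, 0), 0), plus(0, plus(0, 0))), pair(0, 0)), pair(pair(0, 0), plus(0, 0))), pair(pair(0, plus(0, 0)), pair(plus(0, 0), plus(0, 0))))) = 1 + max(5, 3) = 6
depth(plus(plus(plus(0, 0), 0), pair(0, 0))) = 1 + max(2, 1) = 3
depth(pair(plus(0, 0), pair(0, 0))) = 1 + max(1, 1) = 2
depth(plus(plus(0, 0), plus(0, 0))) = 1 + max(1, 1) = 2
depth(pair(pair(plus(0, 0), pair(0, 0)), plus(plus(0, 0), plus(0, 0)))) = 1 + max(2, 2) = 3
depth(plus(plus(plus(plus(0, 0), 0), pair(0, 0)), pair(pair(plus(0, 0), pair(0, 0)), plus(plus(0, 0), plus(0, 0))))) = 1 + max(3, 3) = 4
depth(pair(pair(0, 0), plus(plus(plus(plus(0, 0), 0), pair(0, 0)), pair(pair(plus(0, 0), pair(0, 0)), plus(plus(0, 0), plus(0, 0)))))) = 1 + max(1, 4) = 5
depth(pair(plus(plus(plus(plus(plus(plus(0, 0), 0), plus(0, plus(0, 0))), pair(0, 0)), pair(pair(0, 0), plus(0, 0))), pair(pair(0, plus(0, 0)), pair(plus(0, 0), plus(0, 0)))), pair(pair(0, 0), plus(plus(plus(plus(0, 0), 0), pair(0, 0)), pair(pair(plus(0, 0), pair(0, 0)), plus(plus(0, 0), plus(0, 0))))))) = 1 + max(6, 5) = 7

7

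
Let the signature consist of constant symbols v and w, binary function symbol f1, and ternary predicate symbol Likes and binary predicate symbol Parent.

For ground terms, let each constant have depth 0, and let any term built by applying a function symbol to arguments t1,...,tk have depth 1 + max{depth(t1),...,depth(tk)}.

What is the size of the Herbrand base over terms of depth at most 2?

56316

First count ground terms of depth ≤ 2.
Count level by level. With function symbols f1/2, the terms of depth ≤ k are the 2 constants together with each function applied to depth-≤(k−1) tuples, so N_k = 2 + N_{k-1}^2.
N_0 = 2
N_1 = 2 + 2^2 = 6
N_2 = 2 + 6^2 = 38
So |H| = 38.
Ground atoms are formed by filling each argument slot of a predicate with a term from H, so an r-ary predicate gives |H|^r atoms:
  Likes: 38^3 = 54872;  Parent: 38^2 = 1444
Total ground atoms: 54872 + 1444 = 56316.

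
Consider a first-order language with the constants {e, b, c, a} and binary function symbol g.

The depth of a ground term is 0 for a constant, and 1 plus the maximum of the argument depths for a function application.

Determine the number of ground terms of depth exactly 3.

Let N_k = |{terms of depth ≤ k}|. Then N_0 = 4 and N_k = 4 + N_{k-1}^2 for k ≥ 1 (one summand per function symbol, arity giving the exponent).
N_0 = 4
N_1 = 4 + 4^2 = 20
N_2 = 4 + 20^2 = 404
N_3 = 4 + 404^2 = 163220
Terms of depth exactly 3: N_3 − N_2 = 163220 − 404 = 162816.

162816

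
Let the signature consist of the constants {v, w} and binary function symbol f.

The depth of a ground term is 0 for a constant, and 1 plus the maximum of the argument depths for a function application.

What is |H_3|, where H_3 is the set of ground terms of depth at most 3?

1446

Let N_k = |{terms of depth ≤ k}|. Then N_0 = 2 and N_k = 2 + N_{k-1}^2 for k ≥ 1 (one summand per function symbol, arity giving the exponent).
N_0 = 2
N_1 = 2 + 2^2 = 6
N_2 = 2 + 6^2 = 38
N_3 = 2 + 38^2 = 1446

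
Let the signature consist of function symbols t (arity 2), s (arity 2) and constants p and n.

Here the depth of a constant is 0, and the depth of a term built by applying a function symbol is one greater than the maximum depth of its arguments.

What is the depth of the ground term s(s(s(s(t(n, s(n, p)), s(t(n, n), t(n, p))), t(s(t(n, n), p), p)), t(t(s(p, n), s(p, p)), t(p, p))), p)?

6

depth(s(n, p)) = 1 + max(0, 0) = 1
depth(t(n, s(n, p))) = 1 + max(0, 1) = 2
depth(t(n, n)) = 1 + max(0, 0) = 1
depth(t(n, p)) = 1 + max(0, 0) = 1
depth(s(t(n, n), t(n, p))) = 1 + max(1, 1) = 2
depth(s(t(n, s(n, p)), s(t(n, n), t(n, p)))) = 1 + max(2, 2) = 3
depth(s(t(n, n), p)) = 1 + max(1, 0) = 2
depth(t(s(t(n, n), p), p)) = 1 + max(2, 0) = 3
depth(s(s(t(n, s(n, p)), s(t(n, n), t(n, p))), t(s(t(n, n), p), p))) = 1 + max(3, 3) = 4
depth(s(p, n)) = 1 + max(0, 0) = 1
depth(s(p, p)) = 1 + max(0, 0) = 1
depth(t(s(p, n), s(p, p))) = 1 + max(1, 1) = 2
depth(t(p, p)) = 1 + max(0, 0) = 1
depth(t(t(s(p, n), s(p, p)), t(p, p))) = 1 + max(2, 1) = 3
depth(s(s(s(t(n, s(n, p)), s(t(n, n), t(n, p))), t(s(t(n, n), p), p)), t(t(s(p, n), s(p, p)), t(p, p)))) = 1 + max(4, 3) = 5
depth(s(s(s(s(t(n, s(n, p)), s(t(n, n), t(n, p))), t(s(t(n, n), p), p)), t(t(s(p, n), s(p, p)), t(p, p))), p)) = 1 + max(5, 0) = 6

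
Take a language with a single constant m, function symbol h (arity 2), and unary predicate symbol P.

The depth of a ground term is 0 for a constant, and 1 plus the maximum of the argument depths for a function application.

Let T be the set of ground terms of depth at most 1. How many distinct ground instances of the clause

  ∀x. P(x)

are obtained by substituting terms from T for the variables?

Ground terms of depth ≤ 1:
  Count level by level. With function symbols h/2, the terms of depth ≤ k are the 1 constant together with each function applied to depth-≤(k−1) tuples, so N_k = 1 + N_{k-1}^2.
  N_0 = 1
  N_1 = 1 + 1^2 = 2
  Explicitly: m, h(m, m).
So there are 2 ground terms available for substitution.
The body mentions the single quantified variable x; since ground terms form a free algebra, no two substitutions collapse to the same formula.
Number of ground instances = 2.

2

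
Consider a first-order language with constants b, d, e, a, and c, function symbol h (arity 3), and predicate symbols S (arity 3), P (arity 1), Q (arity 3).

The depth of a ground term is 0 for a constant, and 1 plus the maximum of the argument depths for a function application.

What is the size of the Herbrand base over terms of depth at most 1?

4394130

First count ground terms of depth ≤ 1.
Write N_k for the number of ground terms of depth ≤ k. A term of depth ≤ k is either a constant or a function symbol applied to arguments of depth ≤ k−1, so N_k = 5 + N_{k-1}^3.
N_0 = 5
N_1 = 5 + 5^3 = 130
So |H| = 130.
For each predicate symbol, the number of ground atoms is |H| raised to its arity; summing:
  S: 130^3 = 2197000;  P: 130;  Q: 130^3 = 2197000
Total ground atoms: 2197000 + 130 + 2197000 = 4394130.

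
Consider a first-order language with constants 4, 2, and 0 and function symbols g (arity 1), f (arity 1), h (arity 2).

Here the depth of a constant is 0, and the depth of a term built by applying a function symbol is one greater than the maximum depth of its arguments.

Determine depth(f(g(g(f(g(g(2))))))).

depth(g(2)) = 1 + depth(2) = 1 + 0 = 1
depth(g(g(2))) = 1 + depth(g(2)) = 1 + 1 = 2
depth(f(g(g(2)))) = 1 + depth(g(g(2))) = 1 + 2 = 3
depth(g(f(g(g(2))))) = 1 + depth(f(g(g(2)))) = 1 + 3 = 4
depth(g(g(f(g(g(2)))))) = 1 + depth(g(f(g(g(2))))) = 1 + 4 = 5
depth(f(g(g(f(g(g(2))))))) = 1 + depth(g(g(f(g(g(2)))))) = 1 + 5 = 6

6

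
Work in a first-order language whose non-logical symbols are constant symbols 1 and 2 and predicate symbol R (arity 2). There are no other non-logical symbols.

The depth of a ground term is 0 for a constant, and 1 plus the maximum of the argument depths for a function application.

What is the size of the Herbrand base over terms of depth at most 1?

First count ground terms of depth ≤ 1.
With no function symbols every ground term is a constant, so there are exactly 2 ground terms at every depth bound.
N_0 = 2
N_1 = 2
So |H| = 2.
For each predicate symbol, the number of ground atoms is |H| raised to its arity; summing:
  R: 2^2 = 4
Total ground atoms: 4.

4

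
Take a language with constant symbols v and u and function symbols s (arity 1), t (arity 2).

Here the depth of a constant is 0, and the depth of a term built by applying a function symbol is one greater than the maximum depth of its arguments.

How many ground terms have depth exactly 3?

Write N_k for the number of ground terms of depth ≤ k. A term of depth ≤ k is either a constant or a function symbol applied to arguments of depth ≤ k−1, so N_k = 2 + N_{k-1} + N_{k-1}^2.
N_0 = 2
N_1 = 2 + 2 + 2^2 = 8
N_2 = 2 + 8 + 8^2 = 74
N_3 = 2 + 74 + 74^2 = 5552
Terms of depth exactly 3: N_3 − N_2 = 5552 − 74 = 5478.

5478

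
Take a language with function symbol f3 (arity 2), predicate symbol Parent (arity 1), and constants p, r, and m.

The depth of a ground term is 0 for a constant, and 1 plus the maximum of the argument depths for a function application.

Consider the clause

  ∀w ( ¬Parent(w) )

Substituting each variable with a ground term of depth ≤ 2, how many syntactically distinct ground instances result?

147

Ground terms of depth ≤ 2:
  Write N_k for the number of ground terms of depth ≤ k. A term of depth ≤ k is either a constant or a function symbol applied to arguments of depth ≤ k−1, so N_k = 3 + N_{k-1}^2.
  N_0 = 3
  N_1 = 3 + 3^2 = 12
  N_2 = 3 + 12^2 = 147
So there are 147 ground terms available for substitution.
The variable w ranges independently over the available ground terms, and distinct assignments produce distinct instances.
Number of ground instances = 147.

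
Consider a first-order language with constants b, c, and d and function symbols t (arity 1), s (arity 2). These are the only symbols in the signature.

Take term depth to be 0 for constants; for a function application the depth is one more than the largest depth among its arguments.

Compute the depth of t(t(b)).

2

depth(t(b)) = 1 + depth(b) = 1 + 0 = 1
depth(t(t(b))) = 1 + depth(t(b)) = 1 + 1 = 2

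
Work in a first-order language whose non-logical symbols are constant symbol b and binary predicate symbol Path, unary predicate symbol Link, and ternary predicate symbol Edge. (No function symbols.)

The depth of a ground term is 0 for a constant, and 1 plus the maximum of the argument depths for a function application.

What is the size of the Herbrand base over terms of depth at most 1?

First count ground terms of depth ≤ 1.
With no function symbols every ground term is a constant, so there is exactly 1 ground term at every depth bound.
N_0 = 1
N_1 = 1
Explicitly: b.
So |H| = 1.
A ground atom is a predicate applied to a tuple of terms from H, so the count is the sum over predicates of |H|^arity:
  Path: 1^2 = 1;  Link: 1;  Edge: 1^3 = 1
Total ground atoms: 1 + 1 + 1 = 3.

3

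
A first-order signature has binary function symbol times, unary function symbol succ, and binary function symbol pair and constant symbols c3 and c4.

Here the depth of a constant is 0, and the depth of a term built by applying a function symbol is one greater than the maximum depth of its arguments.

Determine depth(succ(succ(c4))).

2

depth(succ(c4)) = 1 + depth(c4) = 1 + 0 = 1
depth(succ(succ(c4))) = 1 + depth(succ(c4)) = 1 + 1 = 2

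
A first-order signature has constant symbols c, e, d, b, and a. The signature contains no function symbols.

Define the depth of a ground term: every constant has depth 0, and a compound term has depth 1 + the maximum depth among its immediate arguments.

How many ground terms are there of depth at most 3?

With no function symbols every ground term is a constant, so there are exactly 5 ground terms at every depth bound.
N_0 = 5
N_1 = 5
N_2 = 5
N_3 = 5
Explicitly: c, e, d, b, a.

5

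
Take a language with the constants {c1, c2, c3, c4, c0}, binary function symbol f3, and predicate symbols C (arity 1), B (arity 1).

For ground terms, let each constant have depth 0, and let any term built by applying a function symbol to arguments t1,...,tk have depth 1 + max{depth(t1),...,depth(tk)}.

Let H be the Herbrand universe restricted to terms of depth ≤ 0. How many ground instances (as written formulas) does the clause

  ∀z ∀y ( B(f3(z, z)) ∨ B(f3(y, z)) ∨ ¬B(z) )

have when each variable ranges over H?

25

Ground terms of depth ≤ 0:
  Let N_k count ground terms of depth at most k. Each non-constant term of depth ≤ k is some function symbol applied to depth-≤(k−1) arguments, giving N_k = 5 + N_{k-1}^2.
  N_0 = 5
  Explicitly: c1, c2, c3, c4, c0.
So there are 5 ground terms available for substitution.
Each of z, y ranges independently over the available ground terms, and distinct assignments produce distinct instances.
Number of ground instances = 5^2 = 25.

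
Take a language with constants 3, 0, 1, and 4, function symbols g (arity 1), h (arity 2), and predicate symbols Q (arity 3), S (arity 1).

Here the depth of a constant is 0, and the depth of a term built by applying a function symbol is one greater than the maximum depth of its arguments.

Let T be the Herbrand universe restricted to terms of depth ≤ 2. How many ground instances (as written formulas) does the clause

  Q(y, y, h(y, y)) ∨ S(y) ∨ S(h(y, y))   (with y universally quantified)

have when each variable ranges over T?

604

Ground terms of depth ≤ 2:
  Let N_k count ground terms of depth at most k. Each non-constant term of depth ≤ k is some function symbol applied to depth-≤(k−1) arguments, giving N_k = 4 + N_{k-1} + N_{k-1}^2.
  N_0 = 4
  N_1 = 4 + 4 + 4^2 = 24
  N_2 = 4 + 24 + 24^2 = 604
So there are 604 ground terms available for substitution.
There is 1 variable to instantiate (y),  occurring in at least one literal, so different choices give different ground instances.
Number of ground instances = 604.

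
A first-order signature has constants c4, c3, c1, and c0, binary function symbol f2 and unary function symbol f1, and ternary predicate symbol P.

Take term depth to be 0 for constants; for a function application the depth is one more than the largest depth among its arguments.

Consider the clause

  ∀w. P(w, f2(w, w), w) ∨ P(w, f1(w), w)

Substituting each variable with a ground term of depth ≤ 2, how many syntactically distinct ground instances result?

Ground terms of depth ≤ 2:
  Let N_k = |{terms of depth ≤ k}|. Then N_0 = 4 and N_k = 4 + N_{k-1}^2 + N_{k-1} for k ≥ 1 (one summand per function symbol, arity giving the exponent).
  N_0 = 4
  N_1 = 4 + 4^2 + 4 = 24
  N_2 = 4 + 24^2 + 24 = 604
So there are 604 ground terms available for substitution.
The body mentions the single quantified variable w; since ground terms form a free algebra, no two substitutions collapse to the same formula.
Number of ground instances = 604.

604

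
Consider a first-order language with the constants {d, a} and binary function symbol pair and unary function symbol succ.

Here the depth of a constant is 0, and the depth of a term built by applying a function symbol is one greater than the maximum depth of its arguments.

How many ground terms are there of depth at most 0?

Write N_k for the number of ground terms of depth ≤ k. A term of depth ≤ k is either a constant or a function symbol applied to arguments of depth ≤ k−1, so N_k = 2 + N_{k-1}^2 + N_{k-1}.
N_0 = 2

2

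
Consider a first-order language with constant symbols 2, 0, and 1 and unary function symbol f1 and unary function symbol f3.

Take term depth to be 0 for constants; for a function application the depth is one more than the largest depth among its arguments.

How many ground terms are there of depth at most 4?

93

Write N_k for the number of ground terms of depth ≤ k. A term of depth ≤ k is either a constant or a function symbol applied to arguments of depth ≤ k−1, so N_k = 3 + N_{k-1} + N_{k-1}.
N_0 = 3
N_1 = 3 + 3 + 3 = 9
N_2 = 3 + 9 + 9 = 21
N_3 = 3 + 21 + 21 = 45
N_4 = 3 + 45 + 45 = 93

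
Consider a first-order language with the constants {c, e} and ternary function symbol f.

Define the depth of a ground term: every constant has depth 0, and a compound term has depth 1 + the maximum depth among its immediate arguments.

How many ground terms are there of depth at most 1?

If N_k denotes the number of depth-≤k ground terms, the 2 constants give N_0 = 2, and each function symbol of arity r contributes N_{k-1}^r new terms at level k: N_k = 2 + N_{k-1}^3.
N_0 = 2
N_1 = 2 + 2^3 = 10
Explicitly: c, e, f(c, c, c), f(c, c, e), f(c, e, c), f(c, e, e), f(e, c, c), f(e, c, e), f(e, e, c), f(e, e, e).

10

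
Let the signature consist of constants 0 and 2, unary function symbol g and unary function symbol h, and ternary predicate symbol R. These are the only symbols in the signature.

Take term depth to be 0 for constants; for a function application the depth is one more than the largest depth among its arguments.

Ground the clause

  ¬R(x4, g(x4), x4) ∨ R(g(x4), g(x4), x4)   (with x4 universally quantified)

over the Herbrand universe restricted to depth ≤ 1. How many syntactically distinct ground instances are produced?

6

Ground terms of depth ≤ 1:
  Let N_k = |{terms of depth ≤ k}|. Then N_0 = 2 and N_k = 2 + N_{k-1} + N_{k-1} for k ≥ 1 (one summand per function symbol, arity giving the exponent).
  N_0 = 2
  N_1 = 2 + 2 + 2 = 6
  Explicitly: 0, 2, g(0), g(2), h(0), h(2).
So there are 6 ground terms available for substitution.
There is 1 variable to instantiate (x4),  occurring in at least one literal, so different choices give different ground instances.
Number of ground instances = 6.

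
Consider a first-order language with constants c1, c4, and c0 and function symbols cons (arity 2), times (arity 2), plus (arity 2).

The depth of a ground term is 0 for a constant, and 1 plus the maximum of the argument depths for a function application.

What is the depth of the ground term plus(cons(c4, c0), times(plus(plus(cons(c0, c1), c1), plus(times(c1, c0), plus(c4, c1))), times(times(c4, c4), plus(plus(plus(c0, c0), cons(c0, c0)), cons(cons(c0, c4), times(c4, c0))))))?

depth(cons(c4, c0)) = 1 + max(0, 0) = 1
depth(cons(c0, c1)) = 1 + max(0, 0) = 1
depth(plus(cons(c0, c1), c1)) = 1 + max(1, 0) = 2
depth(times(c1, c0)) = 1 + max(0, 0) = 1
depth(plus(c4, c1)) = 1 + max(0, 0) = 1
depth(plus(times(c1, c0), plus(c4, c1))) = 1 + max(1, 1) = 2
depth(plus(plus(cons(c0, c1), c1), plus(times(c1, c0), plus(c4, c1)))) = 1 + max(2, 2) = 3
depth(times(c4, c4)) = 1 + max(0, 0) = 1
depth(plus(c0, c0)) = 1 + max(0, 0) = 1
depth(cons(c0, c0)) = 1 + max(0, 0) = 1
depth(plus(plus(c0, c0), cons(c0, c0))) = 1 + max(1, 1) = 2
depth(cons(c0, c4)) = 1 + max(0, 0) = 1
depth(times(c4, c0)) = 1 + max(0, 0) = 1
depth(cons(cons(c0, c4), times(c4, c0))) = 1 + max(1, 1) = 2
depth(plus(plus(plus(c0, c0), cons(c0, c0)), cons(cons(c0, c4), times(c4, c0)))) = 1 + max(2, 2) = 3
depth(times(times(c4, c4), plus(plus(plus(c0, c0), cons(c0, c0)), cons(cons(c0, c4), times(c4, c0))))) = 1 + max(1, 3) = 4
depth(times(plus(plus(cons(c0, c1), c1), plus(times(c1, c0), plus(c4, c1))), times(times(c4, c4), plus(plus(plus(c0, c0), cons(c0, c0)), cons(cons(c0, c4), times(c4, c0)))))) = 1 + max(3, 4) = 5
depth(plus(cons(c4, c0), times(plus(plus(cons(c0, c1), c1), plus(times(c1, c0), plus(c4, c1))), times(times(c4, c4), plus(plus(plus(c0, c0), cons(c0, c0)), cons(cons(c0, c4), times(c4, c0))))))) = 1 + max(1, 5) = 6

6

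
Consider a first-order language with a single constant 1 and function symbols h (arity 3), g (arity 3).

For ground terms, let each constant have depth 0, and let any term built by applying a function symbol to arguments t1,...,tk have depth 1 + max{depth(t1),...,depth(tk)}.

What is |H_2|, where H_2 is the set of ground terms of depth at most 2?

55

Let N_k = |{terms of depth ≤ k}|. Then N_0 = 1 and N_k = 1 + N_{k-1}^3 + N_{k-1}^3 for k ≥ 1 (one summand per function symbol, arity giving the exponent).
N_0 = 1
N_1 = 1 + 1^3 + 1^3 = 3
N_2 = 1 + 3^3 + 3^3 = 55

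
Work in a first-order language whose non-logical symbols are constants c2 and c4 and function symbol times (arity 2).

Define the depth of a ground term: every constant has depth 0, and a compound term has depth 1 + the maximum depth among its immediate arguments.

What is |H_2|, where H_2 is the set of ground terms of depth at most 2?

If N_k denotes the number of depth-≤k ground terms, the 2 constants give N_0 = 2, and each function symbol of arity r contributes N_{k-1}^r new terms at level k: N_k = 2 + N_{k-1}^2.
N_0 = 2
N_1 = 2 + 2^2 = 6
N_2 = 2 + 6^2 = 38

38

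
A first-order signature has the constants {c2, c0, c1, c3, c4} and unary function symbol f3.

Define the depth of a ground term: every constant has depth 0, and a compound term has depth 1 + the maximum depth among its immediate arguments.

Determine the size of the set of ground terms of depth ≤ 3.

20

If N_k denotes the number of depth-≤k ground terms, the 5 constants give N_0 = 5, and each function symbol of arity r contributes N_{k-1}^r new terms at level k: N_k = 5 + N_{k-1}.
N_0 = 5
N_1 = 5 + 5 = 10
N_2 = 5 + 10 = 15
N_3 = 5 + 15 = 20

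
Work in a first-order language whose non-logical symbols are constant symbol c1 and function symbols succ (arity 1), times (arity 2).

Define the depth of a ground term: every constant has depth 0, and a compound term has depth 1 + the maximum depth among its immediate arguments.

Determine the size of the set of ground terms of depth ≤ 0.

Count level by level. With function symbols succ/1, times/2, the terms of depth ≤ k are the 1 constant together with each function applied to depth-≤(k−1) tuples, so N_k = 1 + N_{k-1} + N_{k-1}^2.
N_0 = 1
Explicitly: c1.

1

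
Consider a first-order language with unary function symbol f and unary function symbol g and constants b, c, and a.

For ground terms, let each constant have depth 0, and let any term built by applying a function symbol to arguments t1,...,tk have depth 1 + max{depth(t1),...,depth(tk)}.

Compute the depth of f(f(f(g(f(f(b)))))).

6

depth(f(b)) = 1 + depth(b) = 1 + 0 = 1
depth(f(f(b))) = 1 + depth(f(b)) = 1 + 1 = 2
depth(g(f(f(b)))) = 1 + depth(f(f(b))) = 1 + 2 = 3
depth(f(g(f(f(b))))) = 1 + depth(g(f(f(b)))) = 1 + 3 = 4
depth(f(f(g(f(f(b)))))) = 1 + depth(f(g(f(f(b))))) = 1 + 4 = 5
depth(f(f(f(g(f(f(b))))))) = 1 + depth(f(f(g(f(f(b)))))) = 1 + 5 = 6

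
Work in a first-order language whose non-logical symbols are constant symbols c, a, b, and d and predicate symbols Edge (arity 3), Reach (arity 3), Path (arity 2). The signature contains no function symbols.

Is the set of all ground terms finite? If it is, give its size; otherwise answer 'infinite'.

4

There are no function symbols, so every ground term is one of the 4 constants.
The Herbrand universe is {c, a, b, d}, which is finite with 4 elements.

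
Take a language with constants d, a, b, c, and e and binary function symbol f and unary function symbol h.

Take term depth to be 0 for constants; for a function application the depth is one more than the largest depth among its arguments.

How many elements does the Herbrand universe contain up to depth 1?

Write N_k for the number of ground terms of depth ≤ k. A term of depth ≤ k is either a constant or a function symbol applied to arguments of depth ≤ k−1, so N_k = 5 + N_{k-1}^2 + N_{k-1}.
N_0 = 5
N_1 = 5 + 5^2 + 5 = 35

35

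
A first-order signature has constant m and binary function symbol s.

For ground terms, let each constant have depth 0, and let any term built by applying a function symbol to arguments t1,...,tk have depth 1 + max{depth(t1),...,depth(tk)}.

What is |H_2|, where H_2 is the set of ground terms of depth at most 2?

Let N_k count ground terms of depth at most k. Each non-constant term of depth ≤ k is some function symbol applied to depth-≤(k−1) arguments, giving N_k = 1 + N_{k-1}^2.
N_0 = 1
N_1 = 1 + 1^2 = 2
N_2 = 1 + 2^2 = 5
Explicitly: m, s(m, m), s(m, s(m, m)), s(s(m, m), m), s(s(m, m), s(m, m)).

5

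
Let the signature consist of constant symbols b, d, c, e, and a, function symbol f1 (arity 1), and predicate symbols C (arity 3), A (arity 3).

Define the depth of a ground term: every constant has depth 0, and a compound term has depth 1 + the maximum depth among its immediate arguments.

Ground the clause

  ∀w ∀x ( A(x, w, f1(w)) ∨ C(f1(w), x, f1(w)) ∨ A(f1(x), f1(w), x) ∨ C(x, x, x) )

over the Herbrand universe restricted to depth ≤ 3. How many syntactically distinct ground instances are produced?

400

Ground terms of depth ≤ 3:
  Count level by level. With function symbols f1/1, the terms of depth ≤ k are the 5 constants together with each function applied to depth-≤(k−1) tuples, so N_k = 5 + N_{k-1}.
  N_0 = 5
  N_1 = 5 + 5 = 10
  N_2 = 5 + 10 = 15
  N_3 = 5 + 15 = 20
So there are 20 ground terms available for substitution.
The body mentions every one of the 2 quantified variables; since ground terms form a free algebra, no two substitutions collapse to the same formula.
Number of ground instances = 20^2 = 400.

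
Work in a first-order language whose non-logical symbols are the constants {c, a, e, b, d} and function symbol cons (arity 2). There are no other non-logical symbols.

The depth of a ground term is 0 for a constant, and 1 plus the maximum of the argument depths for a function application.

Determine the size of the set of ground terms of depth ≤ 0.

5

If N_k denotes the number of depth-≤k ground terms, the 5 constants give N_0 = 5, and each function symbol of arity r contributes N_{k-1}^r new terms at level k: N_k = 5 + N_{k-1}^2.
N_0 = 5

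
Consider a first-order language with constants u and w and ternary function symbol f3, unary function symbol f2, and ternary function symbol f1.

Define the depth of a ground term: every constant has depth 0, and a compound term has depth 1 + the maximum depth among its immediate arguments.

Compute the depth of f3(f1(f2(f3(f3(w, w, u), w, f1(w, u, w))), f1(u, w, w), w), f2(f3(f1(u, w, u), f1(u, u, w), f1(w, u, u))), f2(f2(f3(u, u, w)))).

5

depth(f3(w, w, u)) = 1 + max(0, 0, 0) = 1
depth(f1(w, u, w)) = 1 + max(0, 0, 0) = 1
depth(f3(f3(w, w, u), w, f1(w, u, w))) = 1 + max(1, 0, 1) = 2
depth(f2(f3(f3(w, w, u), w, f1(w, u, w)))) = 1 + depth(f3(f3(w, w, u), w, f1(w, u, w))) = 1 + 2 = 3
depth(f1(u, w, w)) = 1 + max(0, 0, 0) = 1
depth(f1(f2(f3(f3(w, w, u), w, f1(w, u, w))), f1(u, w, w), w)) = 1 + max(3, 1, 0) = 4
depth(f1(u, w, u)) = 1 + max(0, 0, 0) = 1
depth(f1(u, u, w)) = 1 + max(0, 0, 0) = 1
depth(f1(w, u, u)) = 1 + max(0, 0, 0) = 1
depth(f3(f1(u, w, u), f1(u, u, w), f1(w, u, u))) = 1 + max(1, 1, 1) = 2
depth(f2(f3(f1(u, w, u), f1(u, u, w), f1(w, u, u)))) = 1 + depth(f3(f1(u, w, u), f1(u, u, w), f1(w, u, u))) = 1 + 2 = 3
depth(f3(u, u, w)) = 1 + max(0, 0, 0) = 1
depth(f2(f3(u, u, w))) = 1 + depth(f3(u, u, w)) = 1 + 1 = 2
depth(f2(f2(f3(u, u, w)))) = 1 + depth(f2(f3(u, u, w))) = 1 + 2 = 3
depth(f3(f1(f2(f3(f3(w, w, u), w, f1(w, u, w))), f1(u, w, w), w), f2(f3(f1(u, w, u), f1(u, u, w), f1(w, u, u))), f2(f2(f3(u, u, w))))) = 1 + max(4, 3, 3) = 5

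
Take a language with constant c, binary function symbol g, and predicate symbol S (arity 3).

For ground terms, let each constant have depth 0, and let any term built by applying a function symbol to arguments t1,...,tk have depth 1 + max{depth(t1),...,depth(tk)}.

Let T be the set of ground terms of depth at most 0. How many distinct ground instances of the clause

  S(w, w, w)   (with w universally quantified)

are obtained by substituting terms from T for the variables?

1

Ground terms of depth ≤ 0:
  Let N_k = |{terms of depth ≤ k}|. Then N_0 = 1 and N_k = 1 + N_{k-1}^2 for k ≥ 1 (one summand per function symbol, arity giving the exponent).
  N_0 = 1
  Explicitly: c.
So there is exactly 1 ground term available for substitution.
The variable w ranges independently over the available ground terms, and distinct assignments produce distinct instances.
Number of ground instances = 1.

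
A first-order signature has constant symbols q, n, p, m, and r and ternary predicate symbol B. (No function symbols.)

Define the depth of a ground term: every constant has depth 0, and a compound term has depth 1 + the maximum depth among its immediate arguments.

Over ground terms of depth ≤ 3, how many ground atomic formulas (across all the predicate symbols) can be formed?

125

First count ground terms of depth ≤ 3.
With no function symbols every ground term is a constant, so there are exactly 5 ground terms at every depth bound.
N_0 = 5
N_1 = 5
N_2 = 5
N_3 = 5
So |H| = 5.
Each predicate of arity r yields |H|^r ground atoms (one per choice of an r-tuple from H):
  B: 5^3 = 125
Total ground atoms: 125.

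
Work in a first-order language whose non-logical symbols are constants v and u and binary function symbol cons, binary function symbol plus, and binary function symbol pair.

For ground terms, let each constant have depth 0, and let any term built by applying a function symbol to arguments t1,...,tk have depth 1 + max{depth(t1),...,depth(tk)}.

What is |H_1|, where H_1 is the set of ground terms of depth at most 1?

14

Count level by level. With function symbols cons/2, plus/2, pair/2, the terms of depth ≤ k are the 2 constants together with each function applied to depth-≤(k−1) tuples, so N_k = 2 + N_{k-1}^2 + N_{k-1}^2 + N_{k-1}^2.
N_0 = 2
N_1 = 2 + 2^2 + 2^2 + 2^2 = 14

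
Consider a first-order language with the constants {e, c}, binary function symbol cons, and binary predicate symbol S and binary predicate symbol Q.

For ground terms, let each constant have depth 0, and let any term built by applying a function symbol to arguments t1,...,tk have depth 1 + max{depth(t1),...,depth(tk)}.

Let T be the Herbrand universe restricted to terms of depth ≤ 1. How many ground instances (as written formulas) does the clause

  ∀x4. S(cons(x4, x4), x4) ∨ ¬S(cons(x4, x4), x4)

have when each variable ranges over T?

Ground terms of depth ≤ 1:
  Let N_k count ground terms of depth at most k. Each non-constant term of depth ≤ k is some function symbol applied to depth-≤(k−1) arguments, giving N_k = 2 + N_{k-1}^2.
  N_0 = 2
  N_1 = 2 + 2^2 = 6
So there are 6 ground terms available for substitution.
There is 1 variable to instantiate (x4),  occurring in at least one literal, so different choices give different ground instances.
Number of ground instances = 6.

6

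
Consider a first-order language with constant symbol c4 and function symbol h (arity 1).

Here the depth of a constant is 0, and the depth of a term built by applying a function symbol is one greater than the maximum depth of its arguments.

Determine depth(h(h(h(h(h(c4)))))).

depth(h(c4)) = 1 + depth(c4) = 1 + 0 = 1
depth(h(h(c4))) = 1 + depth(h(c4)) = 1 + 1 = 2
depth(h(h(h(c4)))) = 1 + depth(h(h(c4))) = 1 + 2 = 3
depth(h(h(h(h(c4))))) = 1 + depth(h(h(h(c4)))) = 1 + 3 = 4
depth(h(h(h(h(h(c4)))))) = 1 + depth(h(h(h(h(c4))))) = 1 + 4 = 5

5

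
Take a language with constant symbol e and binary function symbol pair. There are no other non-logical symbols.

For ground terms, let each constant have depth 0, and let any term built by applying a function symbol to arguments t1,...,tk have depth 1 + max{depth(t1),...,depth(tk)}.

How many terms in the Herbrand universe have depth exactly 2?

If N_k denotes the number of depth-≤k ground terms, the 1 constant gives N_0 = 1, and each function symbol of arity r contributes N_{k-1}^r new terms at level k: N_k = 1 + N_{k-1}^2.
N_0 = 1
N_1 = 1 + 1^2 = 2
N_2 = 1 + 2^2 = 5
Terms of depth exactly 2: N_2 − N_1 = 5 − 2 = 3.

3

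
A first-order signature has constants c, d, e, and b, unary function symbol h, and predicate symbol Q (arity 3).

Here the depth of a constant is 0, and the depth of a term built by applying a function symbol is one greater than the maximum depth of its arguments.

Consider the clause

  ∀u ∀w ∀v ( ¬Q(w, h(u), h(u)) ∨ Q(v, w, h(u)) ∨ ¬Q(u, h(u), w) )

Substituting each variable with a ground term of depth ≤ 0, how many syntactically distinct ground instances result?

Ground terms of depth ≤ 0:
  Write N_k for the number of ground terms of depth ≤ k. A term of depth ≤ k is either a constant or a function symbol applied to arguments of depth ≤ k−1, so N_k = 4 + N_{k-1}.
  N_0 = 4
So there are 4 ground terms available for substitution.
The clause has 3 distinct variables (u, w, v), each appearing in the body. In the free term algebra distinct substitutions yield syntactically distinct ground instances.
Number of ground instances = 4^3 = 64.

64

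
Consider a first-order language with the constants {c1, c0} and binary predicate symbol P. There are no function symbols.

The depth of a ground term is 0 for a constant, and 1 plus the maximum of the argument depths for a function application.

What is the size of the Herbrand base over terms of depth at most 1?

4

First count ground terms of depth ≤ 1.
With no function symbols every ground term is a constant, so there are exactly 2 ground terms at every depth bound.
N_0 = 2
N_1 = 2
Explicitly: c1, c0.
So |H| = 2.
Each predicate of arity r yields |H|^r ground atoms (one per choice of an r-tuple from H):
  P: 2^2 = 4
Total ground atoms: 4.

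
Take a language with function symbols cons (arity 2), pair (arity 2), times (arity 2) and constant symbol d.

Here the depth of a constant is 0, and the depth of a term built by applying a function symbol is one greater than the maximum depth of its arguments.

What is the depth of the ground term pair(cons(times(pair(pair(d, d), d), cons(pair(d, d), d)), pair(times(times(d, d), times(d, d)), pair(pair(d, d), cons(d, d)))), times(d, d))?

5

depth(pair(d, d)) = 1 + max(0, 0) = 1
depth(pair(pair(d, d), d)) = 1 + max(1, 0) = 2
depth(cons(pair(d, d), d)) = 1 + max(1, 0) = 2
depth(times(pair(pair(d, d), d), cons(pair(d, d), d))) = 1 + max(2, 2) = 3
depth(times(d, d)) = 1 + max(0, 0) = 1
depth(times(times(d, d), times(d, d))) = 1 + max(1, 1) = 2
depth(cons(d, d)) = 1 + max(0, 0) = 1
depth(pair(pair(d, d), cons(d, d))) = 1 + max(1, 1) = 2
depth(pair(times(times(d, d), times(d, d)), pair(pair(d, d), cons(d, d)))) = 1 + max(2, 2) = 3
depth(cons(times(pair(pair(d, d), d), cons(pair(d, d), d)), pair(times(times(d, d), times(d, d)), pair(pair(d, d), cons(d, d))))) = 1 + max(3, 3) = 4
depth(pair(cons(times(pair(pair(d, d), d), cons(pair(d, d), d)), pair(times(times(d, d), times(d, d)), pair(pair(d, d), cons(d, d)))), times(d, d))) = 1 + max(4, 1) = 5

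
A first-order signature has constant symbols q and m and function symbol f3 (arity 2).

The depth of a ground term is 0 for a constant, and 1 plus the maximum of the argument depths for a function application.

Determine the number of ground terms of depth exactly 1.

Write N_k for the number of ground terms of depth ≤ k. A term of depth ≤ k is either a constant or a function symbol applied to arguments of depth ≤ k−1, so N_k = 2 + N_{k-1}^2.
N_0 = 2
N_1 = 2 + 2^2 = 6
Terms of depth exactly 1: N_1 − N_0 = 6 − 2 = 4.

4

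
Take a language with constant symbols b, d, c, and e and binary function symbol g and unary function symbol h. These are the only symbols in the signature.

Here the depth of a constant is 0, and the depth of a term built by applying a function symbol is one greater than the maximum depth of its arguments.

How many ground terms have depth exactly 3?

Write N_k for the number of ground terms of depth ≤ k. A term of depth ≤ k is either a constant or a function symbol applied to arguments of depth ≤ k−1, so N_k = 4 + N_{k-1}^2 + N_{k-1}.
N_0 = 4
N_1 = 4 + 4^2 + 4 = 24
N_2 = 4 + 24^2 + 24 = 604
N_3 = 4 + 604^2 + 604 = 365424
Terms of depth exactly 3: N_3 − N_2 = 365424 − 604 = 364820.

364820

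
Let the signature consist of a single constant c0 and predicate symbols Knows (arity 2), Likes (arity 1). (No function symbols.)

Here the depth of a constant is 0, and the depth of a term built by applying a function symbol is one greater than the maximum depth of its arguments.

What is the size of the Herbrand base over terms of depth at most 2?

2

First count ground terms of depth ≤ 2.
With no function symbols every ground term is a constant, so there is exactly 1 ground term at every depth bound.
N_0 = 1
N_1 = 1
N_2 = 1
Explicitly: c0.
So |H| = 1.
A ground atom is a predicate applied to a tuple of terms from H, so the count is the sum over predicates of |H|^arity:
  Knows: 1^2 = 1;  Likes: 1
Total ground atoms: 1 + 1 = 2.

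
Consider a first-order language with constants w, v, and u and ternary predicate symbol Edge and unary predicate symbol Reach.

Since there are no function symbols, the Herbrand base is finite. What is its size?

With no function symbols, the Herbrand universe is just the 3 constants.
Ground atoms per predicate: Edge: 3^3 = 27, Reach: 3.
Herbrand base size = 27 + 3 = 30.

30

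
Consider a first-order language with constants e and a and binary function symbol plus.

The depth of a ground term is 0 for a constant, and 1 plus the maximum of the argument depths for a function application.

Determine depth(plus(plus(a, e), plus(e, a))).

2

depth(plus(a, e)) = 1 + max(0, 0) = 1
depth(plus(e, a)) = 1 + max(0, 0) = 1
depth(plus(plus(a, e), plus(e, a))) = 1 + max(1, 1) = 2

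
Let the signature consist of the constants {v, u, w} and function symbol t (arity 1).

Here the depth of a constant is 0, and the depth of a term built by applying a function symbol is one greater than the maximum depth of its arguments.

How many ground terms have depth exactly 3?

If N_k denotes the number of depth-≤k ground terms, the 3 constants give N_0 = 3, and each function symbol of arity r contributes N_{k-1}^r new terms at level k: N_k = 3 + N_{k-1}.
N_0 = 3
N_1 = 3 + 3 = 6
N_2 = 3 + 6 = 9
N_3 = 3 + 9 = 12
Terms of depth exactly 3: N_3 − N_2 = 12 − 9 = 3.

3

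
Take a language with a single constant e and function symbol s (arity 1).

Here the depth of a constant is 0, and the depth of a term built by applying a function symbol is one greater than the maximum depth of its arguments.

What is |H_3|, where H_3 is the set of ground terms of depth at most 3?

4

Let N_k = |{terms of depth ≤ k}|. Then N_0 = 1 and N_k = 1 + N_{k-1} for k ≥ 1 (one summand per function symbol, arity giving the exponent).
N_0 = 1
N_1 = 1 + 1 = 2
N_2 = 1 + 2 = 3
N_3 = 1 + 3 = 4
Explicitly: e, s(e), s(s(e)), s(s(s(e))).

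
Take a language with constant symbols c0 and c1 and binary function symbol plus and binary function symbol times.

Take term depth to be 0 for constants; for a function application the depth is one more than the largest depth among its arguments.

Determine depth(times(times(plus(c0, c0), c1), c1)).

3

depth(plus(c0, c0)) = 1 + max(0, 0) = 1
depth(times(plus(c0, c0), c1)) = 1 + max(1, 0) = 2
depth(times(times(plus(c0, c0), c1), c1)) = 1 + max(2, 0) = 3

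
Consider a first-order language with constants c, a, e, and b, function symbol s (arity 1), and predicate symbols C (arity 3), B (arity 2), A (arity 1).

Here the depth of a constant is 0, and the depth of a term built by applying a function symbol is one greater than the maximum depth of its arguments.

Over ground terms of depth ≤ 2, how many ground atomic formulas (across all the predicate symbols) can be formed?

1884

First count ground terms of depth ≤ 2.
Let N_k count ground terms of depth at most k. Each non-constant term of depth ≤ k is some function symbol applied to depth-≤(k−1) arguments, giving N_k = 4 + N_{k-1}.
N_0 = 4
N_1 = 4 + 4 = 8
N_2 = 4 + 8 = 12
Explicitly: c, a, e, b, s(c), s(a), s(e), s(b), s(s(c)), s(s(a)), s(s(e)), s(s(b)).
So |H| = 12.
Each predicate of arity r yields |H|^r ground atoms (one per choice of an r-tuple from H):
  C: 12^3 = 1728;  B: 12^2 = 144;  A: 12
Total ground atoms: 1728 + 144 + 12 = 1884.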